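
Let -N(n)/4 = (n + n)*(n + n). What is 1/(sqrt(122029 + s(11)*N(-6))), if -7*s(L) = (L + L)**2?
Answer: sqrt(7930909)/1132987 ≈ 0.0024856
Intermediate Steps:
s(L) = -4*L**2/7 (s(L) = -(L + L)**2/7 = -4*L**2/7)
N(n) = -16*n**2 (N(n) = -4*(n + n)*(n + n) = -4*2*n*2*n = -16*n**2)
1/(sqrt(122029 + s(11)*N(-6))) = 1/(sqrt(122029 + (-4/7*11**2)*(-16*(-6)**2))) = 1/(sqrt(122029 + (-4/7*121)*(-16*36))) = 1/(sqrt(122029 - 484/7*(-576))) = 1/(sqrt(122029 + 278784/7)) = 1/(sqrt(1132987/7)) = 1/(sqrt(7930909)/7) = sqrt(7930909)/1132987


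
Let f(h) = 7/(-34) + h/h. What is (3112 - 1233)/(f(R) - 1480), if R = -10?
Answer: -63886/50293 ≈ -1.2703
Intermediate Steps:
f(h) = 27/34 (f(h) = 7*(-1/34) + 1 = -7/34 + 1 = 27/34)
(3112 - 1233)/(f(R) - 1480) = (3112 - 1233)/(27/34 - 1480) = 1879/(-50293/34) = 1879*(-34/50293) = -63886/50293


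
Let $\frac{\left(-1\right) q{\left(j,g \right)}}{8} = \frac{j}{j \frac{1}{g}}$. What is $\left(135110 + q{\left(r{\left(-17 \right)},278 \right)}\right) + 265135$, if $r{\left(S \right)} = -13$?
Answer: $398021$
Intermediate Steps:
$q{\left(j,g \right)} = - 8 g$ ($q{\left(j,g \right)} = - 8 \frac{j}{j \frac{1}{g}} = - 8 j \frac{g}{j} = - 8 g$)
$\left(135110 + q{\left(r{\left(-17 \right)},278 \right)}\right) + 265135 = \left(135110 - 2224\right) + 265135 = 132886 + 265135 = 398021$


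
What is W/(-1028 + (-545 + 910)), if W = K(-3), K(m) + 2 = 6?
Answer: -4/663 ≈ -0.0060332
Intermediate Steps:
K(m) = 4 (K(m) = -2 + 6 = 4)
W = 4
W/(-1028 + (-545 + 910)) = 4/(-1028 + (-545 + 910)) = 4/(-1028 + 365) = 4/(-663) = -1/663*4 = -4/663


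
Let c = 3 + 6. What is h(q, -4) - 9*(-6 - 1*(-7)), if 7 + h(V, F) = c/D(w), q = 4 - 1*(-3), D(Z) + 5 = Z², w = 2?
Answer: -25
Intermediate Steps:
c = 9
D(Z) = -5 + Z²
q = 7 (q = 4 + 3 = 7)
h(V, F) = -16 (h(V, F) = -7 + 9/(-5 + 2²) = -7 + 9/(-5 + 4) = -7 + 9/(-1) = -7 + 9*(-1) = -7 - 9 = -16)
h(q, -4) - 9*(-6 - 1*(-7)) = -16 - 9*(-6 - 1*(-7)) = -16 - 9*(-6 + 7) = -16 - 9*1 = -16 - 9 = -25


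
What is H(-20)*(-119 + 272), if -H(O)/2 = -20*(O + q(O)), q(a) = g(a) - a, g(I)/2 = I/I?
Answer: 12240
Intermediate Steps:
g(I) = 2 (g(I) = 2*(I/I) = 2*1 = 2)
q(a) = 2 - a
H(O) = 80 (H(O) = -(-40)*(O + (2 - O)) = -(-40)*2 = -2*(-40) = 80)
H(-20)*(-119 + 272) = 80*(-119 + 272) = 80*153 = 12240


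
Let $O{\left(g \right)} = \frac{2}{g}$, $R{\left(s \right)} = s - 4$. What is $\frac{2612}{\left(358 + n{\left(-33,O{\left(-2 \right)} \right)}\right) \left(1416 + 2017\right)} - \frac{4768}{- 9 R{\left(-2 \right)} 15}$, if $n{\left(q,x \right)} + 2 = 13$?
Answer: $- \frac{335437612}{57004965} \approx -5.8844$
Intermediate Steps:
$R{\left(s \right)} = -4 + s$ ($R{\left(s \right)} = s - 4 = -4 + s$)
$n{\left(q,x \right)} = 11$ ($n{\left(q,x \right)} = -2 + 13 = 11$)
$\frac{2612}{\left(358 + n{\left(-33,O{\left(-2 \right)} \right)}\right) \left(1416 + 2017\right)} - \frac{4768}{- 9 R{\left(-2 \right)} 15} = \frac{2612}{\left(358 + 11\right) \left(1416 + 2017\right)} - \frac{4768}{- 9 \left(-4 - 2\right) 15} = \frac{2612}{369 \cdot 3433} - \frac{4768}{\left(-9\right) \left(-6\right) 15} = \frac{2612}{1266777} - \frac{4768}{54 \cdot 15} = 2612 \cdot \frac{1}{1266777} - \frac{4768}{810} = \frac{2612}{1266777} - \frac{2384}{405} = - \frac{335437612}{57004965}$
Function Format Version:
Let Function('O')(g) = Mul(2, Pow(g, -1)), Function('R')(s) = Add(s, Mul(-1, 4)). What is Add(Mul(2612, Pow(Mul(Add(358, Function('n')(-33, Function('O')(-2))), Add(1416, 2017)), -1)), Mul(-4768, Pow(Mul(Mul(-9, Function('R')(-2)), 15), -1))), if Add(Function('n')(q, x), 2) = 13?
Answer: Rational(-335437612, 57004965) ≈ -5.8844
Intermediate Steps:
Function('R')(s) = Add(-4, s) (Function('R')(s) = Add(s, -4) = Add(-4, s))
Function('n')(q, x) = 11 (Function('n')(q, x) = Add(-2, 13) = 11)
Add(Mul(2612, Pow(Mul(Add(358, Function('n')(-33, Function('O')(-2))), Add(1416, 2017)), -1)), Mul(-4768, Pow(Mul(Mul(-9, Function('R')(-2)), 15), -1))) = Add(Mul(2612, Pow(Mul(Add(358, 11), Add(1416, 2017)), -1)), Mul(-4768, Pow(Mul(Mul(-9, Add(-4, -2)), 15), -1))) = Add(Mul(2612, Pow(Mul(369, 3433), -1)), Mul(-4768, Pow(Mul(Mul(-9, -6), 15), -1))) = Add(Mul(2612, Pow(1266777, -1)), Mul(-4768, Pow(Mul(54, 15), -1))) = Add(Mul(2612, Rational(1, 1266777)), Mul(-4768, Pow(810, -1))) = Add(Rational(2612, 1266777), Mul(-4768, Rational(1, 810))) = Add(Rational(2612, 1266777), Rational(-2384, 405)) = Rational(-335437612, 57004965)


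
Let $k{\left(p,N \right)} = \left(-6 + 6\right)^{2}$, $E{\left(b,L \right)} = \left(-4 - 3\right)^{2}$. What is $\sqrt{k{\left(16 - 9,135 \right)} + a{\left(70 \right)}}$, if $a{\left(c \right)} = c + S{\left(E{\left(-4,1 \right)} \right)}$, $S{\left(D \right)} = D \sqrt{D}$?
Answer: $\sqrt{413} \approx 20.322$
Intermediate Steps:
$E{\left(b,L \right)} = 49$ ($E{\left(b,L \right)} = \left(-7\right)^{2} = 49$)
$S{\left(D \right)} = D^{\frac{3}{2}}$
$a{\left(c \right)} = 343 + c$ ($a{\left(c \right)} = c + 49^{\frac{3}{2}} = c + 343 = 343 + c$)
$k{\left(p,N \right)} = 0$ ($k{\left(p,N \right)} = 0^{2} = 0$)
$\sqrt{k{\left(16 - 9,135 \right)} + a{\left(70 \right)}} = \sqrt{0 + \left(343 + 70\right)} = \sqrt{0 + 413} = \sqrt{413}$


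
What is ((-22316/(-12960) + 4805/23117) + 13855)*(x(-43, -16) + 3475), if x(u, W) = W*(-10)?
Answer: 754532428806361/14979816 ≈ 5.0370e+7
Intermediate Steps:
x(u, W) = -10*W
((-22316/(-12960) + 4805/23117) + 13855)*(x(-43, -16) + 3475) = ((-22316/(-12960) + 4805/23117) + 13855)*(-10*(-16) + 3475) = ((-22316*(-1/12960) + 4805*(1/23117)) + 13855)*(160 + 3475) = ((5579/3240 + 4805/23117) + 13855)*3635 = (144537943/74899080 + 13855)*3635 = (1037871291343/74899080)*3635 = 754532428806361/14979816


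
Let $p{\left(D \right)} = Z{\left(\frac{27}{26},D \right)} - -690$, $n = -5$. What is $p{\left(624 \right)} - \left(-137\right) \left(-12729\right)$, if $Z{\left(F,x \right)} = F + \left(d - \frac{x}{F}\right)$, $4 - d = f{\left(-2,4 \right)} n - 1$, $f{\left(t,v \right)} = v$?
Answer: $- \frac{408039337}{234} \approx -1.7438 \cdot 10^{6}$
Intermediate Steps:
$d = 25$ ($d = 4 - \left(4 \left(-5\right) - 1\right) = 4 - \left(-20 - 1\right) = 4 - -21 = 4 + 21 = 25$)
$Z{\left(F,x \right)} = 25 + F - \frac{x}{F}$ ($Z{\left(F,x \right)} = F + \left(25 - \frac{x}{F}\right) = 25 + F - \frac{x}{F}$)
$p{\left(D \right)} = \frac{18617}{26} - \frac{26 D}{27}$ ($p{\left(D \right)} = \left(25 + \frac{27}{26} - \frac{D}{27 \cdot \frac{1}{26}}\right) - -690 = \left(25 + 27 \cdot \frac{1}{26} - \frac{D}{27 \cdot \frac{1}{26}}\right) + 690 = \left(25 + \frac{27}{26} - \frac{D}{\frac{27}{26}}\right) + 690 = \left(25 + \frac{27}{26} - D \frac{26}{27}\right) + 690 = \left(25 + \frac{27}{26} - \frac{26 D}{27}\right) + 690 = \left(\frac{677}{26} - \frac{26 D}{27}\right) + 690 = \frac{18617}{26} - \frac{26 D}{27}$)
$p{\left(624 \right)} - \left(-137\right) \left(-12729\right) = \left(\frac{18617}{26} - \frac{5408}{9}\right) - \left(-137\right) \left(-12729\right) = \left(\frac{18617}{26} - \frac{5408}{9}\right) - 1743873 = \frac{26945}{234} - 1743873 = - \frac{408039337}{234}$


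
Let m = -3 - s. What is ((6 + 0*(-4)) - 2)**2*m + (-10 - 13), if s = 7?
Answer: -183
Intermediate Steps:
m = -10 (m = -3 - 1*7 = -3 - 7 = -10)
((6 + 0*(-4)) - 2)**2*m + (-10 - 13) = ((6 + 0*(-4)) - 2)**2*(-10) + (-10 - 13) = ((6 + 0) - 2)**2*(-10) - 23 = (6 - 2)**2*(-10) - 23 = 4**2*(-10) - 23 = 16*(-10) - 23 = -160 - 23 = -183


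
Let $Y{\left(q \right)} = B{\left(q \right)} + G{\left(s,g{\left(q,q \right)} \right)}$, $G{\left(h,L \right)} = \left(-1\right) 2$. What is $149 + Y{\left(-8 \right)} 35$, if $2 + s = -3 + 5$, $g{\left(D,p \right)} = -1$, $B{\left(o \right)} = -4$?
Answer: $-61$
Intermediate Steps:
$s = 0$ ($s = -2 + \left(-3 + 5\right) = -2 + 2 = 0$)
$G{\left(h,L \right)} = -2$
$Y{\left(q \right)} = -6$ ($Y{\left(q \right)} = -4 - 2 = -6$)
$149 + Y{\left(-8 \right)} 35 = 149 - 210 = -61$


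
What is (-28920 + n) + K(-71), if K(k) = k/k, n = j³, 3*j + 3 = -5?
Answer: -781325/27 ≈ -28938.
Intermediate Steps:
j = -8/3 (j = -1 + (⅓)*(-5) = -1 - 5/3 = -8/3 ≈ -2.6667)
n = -512/27 (n = (-8/3)³ = -512/27 ≈ -18.963)
K(k) = 1
(-28920 + n) + K(-71) = (-28920 - 512/27) + 1 = -781352/27 + 1 = -781325/27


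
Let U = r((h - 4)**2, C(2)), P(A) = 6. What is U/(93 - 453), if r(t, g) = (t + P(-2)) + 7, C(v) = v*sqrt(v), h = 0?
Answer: -29/360 ≈ -0.080556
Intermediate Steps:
C(v) = v**(3/2)
r(t, g) = 13 + t (r(t, g) = (t + 6) + 7 = (6 + t) + 7 = 13 + t)
U = 29 (U = 13 + (0 - 4)**2 = 13 + (-4)**2 = 13 + 16 = 29)
U/(93 - 453) = 29/(93 - 453) = 29/(-360) = 29*(-1/360) = -29/360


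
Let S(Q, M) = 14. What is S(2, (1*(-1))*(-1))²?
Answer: 196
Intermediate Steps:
S(2, (1*(-1))*(-1))² = 14² = 196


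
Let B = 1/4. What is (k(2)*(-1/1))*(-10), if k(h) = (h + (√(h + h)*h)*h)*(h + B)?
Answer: 225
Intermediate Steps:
B = ¼ ≈ 0.25000
k(h) = (¼ + h)*(h + √2*h^(5/2)) (k(h) = (h + (√(h + h)*h)*h)*(h + ¼) = (h + (√(2*h)*h)*h)*(¼ + h) = (h + ((√2*√h)*h)*h)*(¼ + h) = (h + (√2*h^(3/2))*h)*(¼ + h) = (h + √2*h^(5/2))*(¼ + h) = (¼ + h)*(h + √2*h^(5/2)))
(k(2)*(-1/1))*(-10) = ((2² + (¼)*2 + √2*2^(7/2) + √2*2^(5/2)/4)*(-1/1))*(-10) = ((4 + ½ + √2*(8*√2) + √2*(4*√2)/4)*(-1*1))*(-10) = ((4 + ½ + 16 + 2)*(-1))*(-10) = ((45/2)*(-1))*(-10) = -45/2*(-10) = 225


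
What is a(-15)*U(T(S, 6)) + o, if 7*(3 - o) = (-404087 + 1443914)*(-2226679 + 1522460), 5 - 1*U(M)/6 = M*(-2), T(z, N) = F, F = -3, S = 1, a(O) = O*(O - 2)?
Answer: 732265919424/7 ≈ 1.0461e+11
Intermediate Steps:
a(O) = O*(-2 + O)
T(z, N) = -3
U(M) = 30 + 12*M (U(M) = 30 - 6*M*(-2) = 30 - (-12)*M = 30 + 12*M)
o = 732265930134/7 (o = 3 - (-404087 + 1443914)*(-2226679 + 1522460)/7 = 3 - 1039827*(-704219)/7 = 3 - ⅐*(-732265930113) = 3 + 732265930113/7 = 732265930134/7 ≈ 1.0461e+11)
a(-15)*U(T(S, 6)) + o = (-15*(-2 - 15))*(30 + 12*(-3)) + 732265930134/7 = (-15*(-17))*(30 - 36) + 732265930134/7 = 255*(-6) + 732265930134/7 = -1530 + 732265930134/7 = 732265919424/7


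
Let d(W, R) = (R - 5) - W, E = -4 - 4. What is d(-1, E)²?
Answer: 144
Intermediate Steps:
E = -8
d(W, R) = -5 + R - W (d(W, R) = (-5 + R) - W = -5 + R - W)
d(-1, E)² = (-5 - 8 - 1*(-1))² = (-5 - 8 + 1)² = (-12)² = 144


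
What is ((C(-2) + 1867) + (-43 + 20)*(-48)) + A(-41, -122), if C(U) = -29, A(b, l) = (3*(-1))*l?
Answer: 3308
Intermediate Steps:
A(b, l) = -3*l
((C(-2) + 1867) + (-43 + 20)*(-48)) + A(-41, -122) = ((-29 + 1867) + (-43 + 20)*(-48)) - 3*(-122) = (1838 - 23*(-48)) + 366 = (1838 + 1104) + 366 = 2942 + 366 = 3308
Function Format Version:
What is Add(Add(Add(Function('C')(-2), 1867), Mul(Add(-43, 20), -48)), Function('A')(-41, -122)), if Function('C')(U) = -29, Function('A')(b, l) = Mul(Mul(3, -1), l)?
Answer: 3308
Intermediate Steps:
Function('A')(b, l) = Mul(-3, l)
Add(Add(Add(Function('C')(-2), 1867), Mul(Add(-43, 20), -48)), Function('A')(-41, -122)) = Add(Add(Add(-29, 1867), Mul(Add(-43, 20), -48)), Mul(-3, -122)) = Add(Add(1838, Mul(-23, -48)), 366) = Add(Add(1838, 1104), 366) = Add(2942, 366) = 3308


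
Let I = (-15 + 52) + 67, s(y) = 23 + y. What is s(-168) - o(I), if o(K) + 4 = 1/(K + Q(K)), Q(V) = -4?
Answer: -14101/100 ≈ -141.01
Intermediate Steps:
I = 104 (I = 37 + 67 = 104)
o(K) = -4 + 1/(-4 + K) (o(K) = -4 + 1/(K - 4) = -4 + 1/(-4 + K))
s(-168) - o(I) = (23 - 168) - (17 - 4*104)/(-4 + 104) = -145 - (17 - 416)/100 = -145 - (-399)/100 = -145 - 1*(-399/100) = -145 + 399/100 = -14101/100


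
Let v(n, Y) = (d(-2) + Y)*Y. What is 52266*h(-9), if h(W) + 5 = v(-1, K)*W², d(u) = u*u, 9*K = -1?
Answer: -2090640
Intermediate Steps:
K = -⅑ (K = (⅑)*(-1) = -⅑ ≈ -0.11111)
d(u) = u²
v(n, Y) = Y*(4 + Y) (v(n, Y) = ((-2)² + Y)*Y = (4 + Y)*Y = Y*(4 + Y))
h(W) = -5 - 35*W²/81 (h(W) = -5 + (-(4 - ⅑)/9)*W² = -5 + (-⅑*35/9)*W² = -5 - 35*W²/81)
52266*h(-9) = 52266*(-5 - 35/81*(-9)²) = 52266*(-5 - 35/81*81) = 52266*(-5 - 35) = 52266*(-40) = -2090640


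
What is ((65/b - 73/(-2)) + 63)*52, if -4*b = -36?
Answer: 49946/9 ≈ 5549.6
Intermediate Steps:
b = 9 (b = -¼*(-36) = 9)
((65/b - 73/(-2)) + 63)*52 = ((65/9 - 73/(-2)) + 63)*52 = ((65*(⅑) - 73*(-½)) + 63)*52 = ((65/9 + 73/2) + 63)*52 = (787/18 + 63)*52 = (1921/18)*52 = 49946/9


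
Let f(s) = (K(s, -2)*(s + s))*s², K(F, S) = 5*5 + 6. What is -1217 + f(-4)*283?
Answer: -1124161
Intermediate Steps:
K(F, S) = 31 (K(F, S) = 25 + 6 = 31)
f(s) = 62*s³ (f(s) = (31*(s + s))*s² = (31*(2*s))*s² = (62*s)*s² = 62*s³)
-1217 + f(-4)*283 = -1217 + (62*(-4)³)*283 = -1217 + (62*(-64))*283 = -1217 - 3968*283 = -1217 - 1122944 = -1124161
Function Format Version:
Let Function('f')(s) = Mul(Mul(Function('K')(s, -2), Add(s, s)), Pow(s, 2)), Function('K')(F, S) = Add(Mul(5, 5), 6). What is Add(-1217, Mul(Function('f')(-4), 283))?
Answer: -1124161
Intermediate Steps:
Function('K')(F, S) = 31 (Function('K')(F, S) = Add(25, 6) = 31)
Function('f')(s) = Mul(62, Pow(s, 3)) (Function('f')(s) = Mul(Mul(31, Add(s, s)), Pow(s, 2)) = Mul(Mul(31, Mul(2, s)), Pow(s, 2)) = Mul(Mul(62, s), Pow(s, 2)) = Mul(62, Pow(s, 3)))
Add(-1217, Mul(Function('f')(-4), 283)) = Add(-1217, Mul(Mul(62, Pow(-4, 3)), 283)) = Add(-1217, Mul(Mul(62, -64), 283)) = Add(-1217, Mul(-3968, 283)) = Add(-1217, -1122944) = -1124161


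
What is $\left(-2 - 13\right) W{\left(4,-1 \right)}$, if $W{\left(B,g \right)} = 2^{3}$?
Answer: $-120$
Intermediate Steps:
$W{\left(B,g \right)} = 8$
$\left(-2 - 13\right) W{\left(4,-1 \right)} = \left(-2 - 13\right) 8 = \left(-15\right) 8 = -120$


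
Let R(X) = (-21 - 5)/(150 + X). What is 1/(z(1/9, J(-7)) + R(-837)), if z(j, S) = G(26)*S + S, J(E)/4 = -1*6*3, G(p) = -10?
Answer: 687/445202 ≈ 0.0015431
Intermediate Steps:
R(X) = -26/(150 + X)
J(E) = -72 (J(E) = 4*(-1*6*3) = 4*(-6*3) = 4*(-18) = -72)
z(j, S) = -9*S (z(j, S) = -10*S + S = -9*S)
1/(z(1/9, J(-7)) + R(-837)) = 1/(-9*(-72) - 26/(150 - 837)) = 1/(648 - 26/(-687)) = 1/(648 - 26*(-1/687)) = 1/(648 + 26/687) = 1/(445202/687) = 687/445202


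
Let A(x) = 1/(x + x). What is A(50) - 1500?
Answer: -149999/100 ≈ -1500.0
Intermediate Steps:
A(x) = 1/(2*x)
A(50) - 1500 = (1/2)/50 - 1500 = (1/2)*(1/50) - 1500 = 1/100 - 1500 = -149999/100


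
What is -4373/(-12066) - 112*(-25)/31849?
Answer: 173060477/384290034 ≈ 0.45034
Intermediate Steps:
-4373/(-12066) - 112*(-25)/31849 = -4373*(-1/12066) + 2800*(1/31849) = 4373/12066 + 2800/31849 = 173060477/384290034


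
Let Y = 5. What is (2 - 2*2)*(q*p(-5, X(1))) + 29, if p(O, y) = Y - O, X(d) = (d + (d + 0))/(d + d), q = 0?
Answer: 29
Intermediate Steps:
X(d) = 1 (X(d) = (d + d)/((2*d)) = (2*d)*(1/(2*d)) = 1)
p(O, y) = 5 - O
(2 - 2*2)*(q*p(-5, X(1))) + 29 = (2 - 2*2)*(0*(5 - 1*(-5))) + 29 = (2 - 4)*(0*(5 + 5)) + 29 = -0*10 + 29 = -2*0 + 29 = 0 + 29 = 29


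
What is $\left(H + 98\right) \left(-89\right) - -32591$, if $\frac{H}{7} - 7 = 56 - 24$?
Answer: $-428$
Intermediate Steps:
$H = 273$ ($H = 49 + 7 \left(56 - 24\right) = 49 + 7 \cdot 32 = 49 + 224 = 273$)
$\left(H + 98\right) \left(-89\right) - -32591 = \left(273 + 98\right) \left(-89\right) - -32591 = 371 \left(-89\right) + 32591 = -33019 + 32591 = -428$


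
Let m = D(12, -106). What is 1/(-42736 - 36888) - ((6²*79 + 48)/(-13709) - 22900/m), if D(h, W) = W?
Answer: -12486220291553/57852967048 ≈ -215.83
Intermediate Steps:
m = -106
1/(-42736 - 36888) - ((6²*79 + 48)/(-13709) - 22900/m) = 1/(-42736 - 36888) - ((6²*79 + 48)/(-13709) - 22900/(-106)) = 1/(-79624) - ((36*79 + 48)*(-1/13709) - 22900*(-1/106)) = -1/79624 - ((2844 + 48)*(-1/13709) + 11450/53) = -1/79624 - (2892*(-1/13709) + 11450/53) = -1/79624 - (-2892/13709 + 11450/53) = -1/79624 - 1*156814774/726577 = -1/79624 - 156814774/726577 = -12486220291553/57852967048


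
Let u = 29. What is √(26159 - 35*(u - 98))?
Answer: √28574 ≈ 169.04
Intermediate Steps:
√(26159 - 35*(u - 98)) = √(26159 - 35*(29 - 98)) = √(26159 - 35*(-69)) = √(26159 + 2415) = √28574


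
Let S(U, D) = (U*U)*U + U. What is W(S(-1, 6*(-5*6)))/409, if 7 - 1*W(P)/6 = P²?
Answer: 18/409 ≈ 0.044010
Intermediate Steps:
S(U, D) = U + U³ (S(U, D) = U²*U + U = U³ + U = U + U³)
W(P) = 42 - 6*P²
W(S(-1, 6*(-5*6)))/409 = (42 - 6*(-1 + (-1)³)²)/409 = (42 - 6*(-1 - 1)²)*(1/409) = (42 - 6*(-2)²)*(1/409) = (42 - 6*4)*(1/409) = (42 - 24)*(1/409) = 18*(1/409) = 18/409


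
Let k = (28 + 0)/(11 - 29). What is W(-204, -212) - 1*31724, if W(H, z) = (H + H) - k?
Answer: -289174/9 ≈ -32130.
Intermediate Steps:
k = -14/9 (k = 28/(-18) = 28*(-1/18) = -14/9 ≈ -1.5556)
W(H, z) = 14/9 + 2*H (W(H, z) = (H + H) - 1*(-14/9) = 2*H + 14/9 = 14/9 + 2*H)
W(-204, -212) - 1*31724 = (14/9 + 2*(-204)) - 1*31724 = (14/9 - 408) - 31724 = -3658/9 - 31724 = -289174/9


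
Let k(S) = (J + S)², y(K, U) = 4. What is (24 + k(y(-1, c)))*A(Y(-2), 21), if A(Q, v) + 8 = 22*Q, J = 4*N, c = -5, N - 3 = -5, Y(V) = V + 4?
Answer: 1440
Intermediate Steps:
Y(V) = 4 + V
N = -2 (N = 3 - 5 = -2)
J = -8 (J = 4*(-2) = -8)
A(Q, v) = -8 + 22*Q
k(S) = (-8 + S)²
(24 + k(y(-1, c)))*A(Y(-2), 21) = (24 + (-8 + 4)²)*(-8 + 22*(4 - 2)) = (24 + (-4)²)*(-8 + 22*2) = (24 + 16)*(-8 + 44) = 40*36 = 1440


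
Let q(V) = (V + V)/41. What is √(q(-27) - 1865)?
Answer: I*√3137279/41 ≈ 43.201*I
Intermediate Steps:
q(V) = 2*V/41 (q(V) = (2*V)*(1/41) = 2*V/41)
√(q(-27) - 1865) = √((2/41)*(-27) - 1865) = √(-54/41 - 1865) = √(-76519/41) = I*√3137279/41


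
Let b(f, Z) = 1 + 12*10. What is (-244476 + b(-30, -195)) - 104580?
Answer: -348935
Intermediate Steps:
b(f, Z) = 121 (b(f, Z) = 1 + 120 = 121)
(-244476 + b(-30, -195)) - 104580 = (-244476 + 121) - 104580 = -244355 - 104580 = -348935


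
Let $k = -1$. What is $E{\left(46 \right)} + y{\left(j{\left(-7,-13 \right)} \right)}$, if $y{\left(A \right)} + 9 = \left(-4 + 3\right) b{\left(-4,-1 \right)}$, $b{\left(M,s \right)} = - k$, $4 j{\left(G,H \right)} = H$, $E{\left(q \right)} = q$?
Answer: $36$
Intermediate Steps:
$j{\left(G,H \right)} = \frac{H}{4}$
$b{\left(M,s \right)} = 1$ ($b{\left(M,s \right)} = \left(-1\right) \left(-1\right) = 1$)
$y{\left(A \right)} = -10$ ($y{\left(A \right)} = -9 + \left(-4 + 3\right) 1 = -9 - 1 = -10$)
$E{\left(46 \right)} + y{\left(j{\left(-7,-13 \right)} \right)} = 46 - 10 = 36$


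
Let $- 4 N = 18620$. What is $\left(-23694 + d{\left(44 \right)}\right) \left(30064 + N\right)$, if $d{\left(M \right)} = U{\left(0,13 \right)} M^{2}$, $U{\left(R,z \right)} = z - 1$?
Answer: $-11738958$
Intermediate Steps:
$U{\left(R,z \right)} = -1 + z$
$d{\left(M \right)} = 12 M^{2}$ ($d{\left(M \right)} = \left(-1 + 13\right) M^{2} = 12 M^{2}$)
$N = -4655$ ($N = \left(- \frac{1}{4}\right) 18620 = -4655$)
$\left(-23694 + d{\left(44 \right)}\right) \left(30064 + N\right) = \left(-23694 + 12 \cdot 44^{2}\right) \left(30064 - 4655\right) = \left(-23694 + 12 \cdot 1936\right) 25409 = \left(-23694 + 23232\right) 25409 = \left(-462\right) 25409 = -11738958$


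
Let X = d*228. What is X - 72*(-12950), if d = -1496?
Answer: 591312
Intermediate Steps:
X = -341088 (X = -1496*228 = -341088)
X - 72*(-12950) = -341088 - 72*(-12950) = -341088 + 932400 = 591312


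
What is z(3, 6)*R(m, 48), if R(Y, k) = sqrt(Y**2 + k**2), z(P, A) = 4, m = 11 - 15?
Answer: 16*sqrt(145) ≈ 192.67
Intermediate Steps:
m = -4
z(3, 6)*R(m, 48) = 4*sqrt((-4)**2 + 48**2) = 4*sqrt(16 + 2304) = 4*sqrt(2320) = 4*(4*sqrt(145)) = 16*sqrt(145)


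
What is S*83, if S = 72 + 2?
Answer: 6142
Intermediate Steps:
S = 74
S*83 = 74*83 = 6142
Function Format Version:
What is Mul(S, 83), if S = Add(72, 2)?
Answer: 6142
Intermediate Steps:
S = 74
Mul(S, 83) = Mul(74, 83) = 6142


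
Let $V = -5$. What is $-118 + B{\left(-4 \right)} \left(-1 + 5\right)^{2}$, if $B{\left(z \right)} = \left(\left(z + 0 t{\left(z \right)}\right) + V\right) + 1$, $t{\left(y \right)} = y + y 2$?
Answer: $-246$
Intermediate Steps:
$t{\left(y \right)} = 3 y$ ($t{\left(y \right)} = y + 2 y = 3 y$)
$B{\left(z \right)} = -4 + z$ ($B{\left(z \right)} = \left(\left(z + 0 \cdot 3 z\right) - 5\right) + 1 = \left(\left(z + 0\right) - 5\right) + 1 = \left(z - 5\right) + 1 = \left(-5 + z\right) + 1 = -4 + z$)
$-118 + B{\left(-4 \right)} \left(-1 + 5\right)^{2} = -118 + \left(-4 - 4\right) \left(-1 + 5\right)^{2} = -118 - 8 \cdot 4^{2} = -118 - 128 = -246$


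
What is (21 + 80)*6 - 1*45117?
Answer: -44511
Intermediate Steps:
(21 + 80)*6 - 1*45117 = 101*6 - 45117 = 606 - 45117 = -44511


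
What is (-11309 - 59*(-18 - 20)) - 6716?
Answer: -15783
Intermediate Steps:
(-11309 - 59*(-18 - 20)) - 6716 = (-11309 - 59*(-38)) - 6716 = (-11309 + 2242) - 6716 = -9067 - 6716 = -15783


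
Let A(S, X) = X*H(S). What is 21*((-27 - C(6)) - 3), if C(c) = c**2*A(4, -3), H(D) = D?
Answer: 8442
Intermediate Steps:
A(S, X) = S*X (A(S, X) = X*S = S*X)
C(c) = -12*c**2 (C(c) = c**2*(4*(-3)) = c**2*(-12) = -12*c**2)
21*((-27 - C(6)) - 3) = 21*((-27 - (-12)*6**2) - 3) = 21*((-27 - (-12)*36) - 3) = 21*((-27 - 1*(-432)) - 3) = 21*((-27 + 432) - 3) = 21*(405 - 3) = 21*402 = 8442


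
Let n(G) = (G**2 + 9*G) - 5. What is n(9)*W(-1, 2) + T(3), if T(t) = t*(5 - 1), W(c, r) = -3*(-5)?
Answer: 2367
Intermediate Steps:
W(c, r) = 15
n(G) = -5 + G**2 + 9*G
T(t) = 4*t (T(t) = t*4 = 4*t)
n(9)*W(-1, 2) + T(3) = (-5 + 9**2 + 9*9)*15 + 4*3 = (-5 + 81 + 81)*15 + 12 = 157*15 + 12 = 2355 + 12 = 2367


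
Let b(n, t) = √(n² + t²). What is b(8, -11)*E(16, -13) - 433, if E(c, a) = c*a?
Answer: -433 - 208*√185 ≈ -3262.1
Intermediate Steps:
E(c, a) = a*c
b(8, -11)*E(16, -13) - 433 = √(8² + (-11)²)*(-13*16) - 433 = √(64 + 121)*(-208) - 433 = √185*(-208) - 433 = -208*√185 - 433 = -433 - 208*√185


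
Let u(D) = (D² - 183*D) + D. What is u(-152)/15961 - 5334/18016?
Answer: 414750157/143776688 ≈ 2.8847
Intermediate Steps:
u(D) = D² - 182*D
u(-152)/15961 - 5334/18016 = -152*(-182 - 152)/15961 - 5334/18016 = -152*(-334)*(1/15961) - 5334*1/18016 = 50768*(1/15961) - 2667/9008 = 50768/15961 - 2667/9008 = 414750157/143776688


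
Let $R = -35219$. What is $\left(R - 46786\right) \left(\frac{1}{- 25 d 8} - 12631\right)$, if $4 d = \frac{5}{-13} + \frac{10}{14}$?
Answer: $\frac{103581012997}{100} \approx 1.0358 \cdot 10^{9}$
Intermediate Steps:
$d = \frac{15}{182}$ ($d = \frac{\frac{5}{-13} + \frac{10}{14}}{4} = \frac{5 \left(- \frac{1}{13}\right) + 10 \cdot \frac{1}{14}}{4} = \frac{- \frac{5}{13} + \frac{5}{7}}{4} = \frac{1}{4} \cdot \frac{30}{91} = \frac{15}{182} \approx 0.082418$)
$\left(R - 46786\right) \left(\frac{1}{- 25 d 8} - 12631\right) = \left(-35219 - 46786\right) \left(\frac{1}{\left(-25\right) \frac{15}{182} \cdot 8} - 12631\right) = - 82005 \left(\frac{1}{\left(- \frac{375}{182}\right) 8} - 12631\right) = - 82005 \left(\frac{1}{- \frac{1500}{91}} - 12631\right) = - 82005 \left(- \frac{91}{1500} - 12631\right) = \left(-82005\right) \left(- \frac{18946591}{1500}\right) = \frac{103581012997}{100}$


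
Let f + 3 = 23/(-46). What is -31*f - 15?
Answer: 187/2 ≈ 93.500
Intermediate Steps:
f = -7/2 (f = -3 + 23/(-46) = -3 + 23*(-1/46) = -3 - ½ = -7/2 ≈ -3.5000)
-31*f - 15 = -31*(-7/2) - 15 = 217/2 - 15 = 187/2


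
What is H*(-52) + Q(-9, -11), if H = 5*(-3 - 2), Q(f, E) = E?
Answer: 1289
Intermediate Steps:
H = -25 (H = 5*(-5) = -25)
H*(-52) + Q(-9, -11) = -25*(-52) - 11 = 1300 - 11 = 1289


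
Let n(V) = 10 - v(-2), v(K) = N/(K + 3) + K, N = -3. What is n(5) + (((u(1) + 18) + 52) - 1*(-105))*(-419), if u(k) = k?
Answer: -73729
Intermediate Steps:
v(K) = K - 3/(3 + K) (v(K) = -3/(K + 3) + K = -3/(3 + K) + K = K - 3/(3 + K))
n(V) = 15 (n(V) = 10 - (-3 + (-2)² + 3*(-2))/(3 - 2) = 10 - (-3 + 4 - 6)/1 = 10 - (-5) = 10 - 1*(-5) = 10 + 5 = 15)
n(5) + (((u(1) + 18) + 52) - 1*(-105))*(-419) = 15 + (((1 + 18) + 52) - 1*(-105))*(-419) = 15 + ((19 + 52) + 105)*(-419) = 15 + (71 + 105)*(-419) = 15 + 176*(-419) = 15 - 73744 = -73729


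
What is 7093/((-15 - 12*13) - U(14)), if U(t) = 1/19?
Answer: -134767/3250 ≈ -41.467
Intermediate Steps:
U(t) = 1/19
7093/((-15 - 12*13) - U(14)) = 7093/((-15 - 12*13) - 1*1/19) = 7093/((-15 - 156) - 1/19) = 7093/(-171 - 1/19) = 7093/(-3250/19) = 7093*(-19/3250) = -134767/3250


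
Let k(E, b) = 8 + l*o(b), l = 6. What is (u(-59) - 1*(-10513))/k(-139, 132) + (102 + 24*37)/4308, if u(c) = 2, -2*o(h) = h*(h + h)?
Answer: 4849335/37528424 ≈ 0.12922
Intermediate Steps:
o(h) = -h² (o(h) = -h*(h + h)/2 = -h*2*h/2 = -h²)
k(E, b) = 8 - 6*b² (k(E, b) = 8 + 6*(-b²) = 8 - 6*b²)
(u(-59) - 1*(-10513))/k(-139, 132) + (102 + 24*37)/4308 = (2 - 1*(-10513))/(8 - 6*132²) + (102 + 24*37)/4308 = (2 + 10513)/(8 - 6*17424) + (102 + 888)*(1/4308) = 10515/(8 - 104544) + 990*(1/4308) = 10515/(-104536) + 165/718 = 10515*(-1/104536) + 165/718 = -10515/104536 + 165/718 = 4849335/37528424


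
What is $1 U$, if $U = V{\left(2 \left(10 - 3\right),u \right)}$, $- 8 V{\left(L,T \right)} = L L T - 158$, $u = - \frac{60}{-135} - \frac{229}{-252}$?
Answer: $- \frac{965}{72} \approx -13.403$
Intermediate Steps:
$u = \frac{341}{252}$ ($u = \left(-60\right) \left(- \frac{1}{135}\right) - - \frac{229}{252} = \frac{4}{9} + \frac{229}{252} = \frac{341}{252} \approx 1.3532$)
$V{\left(L,T \right)} = \frac{79}{4} - \frac{T L^{2}}{8}$ ($V{\left(L,T \right)} = - \frac{L L T - 158}{8} = - \frac{L^{2} T - 158}{8} = - \frac{T L^{2} - 158}{8} = - \frac{-158 + T L^{2}}{8} = \frac{79}{4} - \frac{T L^{2}}{8}$)
$U = - \frac{965}{72}$ ($U = \frac{79}{4} - \frac{341 \left(2 \left(10 - 3\right)\right)^{2}}{2016} = \frac{79}{4} - \frac{341 \left(2 \cdot 7\right)^{2}}{2016} = \frac{79}{4} - \frac{341 \cdot 14^{2}}{2016} = \frac{79}{4} - \frac{341}{2016} \cdot 196 = \frac{79}{4} - \frac{2387}{72} = - \frac{965}{72} \approx -13.403$)
$1 U = 1 \left(- \frac{965}{72}\right) = - \frac{965}{72}$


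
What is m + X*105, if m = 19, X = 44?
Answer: 4639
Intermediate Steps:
m + X*105 = 19 + 44*105 = 19 + 4620 = 4639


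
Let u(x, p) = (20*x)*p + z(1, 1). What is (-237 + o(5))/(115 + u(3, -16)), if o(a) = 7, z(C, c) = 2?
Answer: 230/843 ≈ 0.27284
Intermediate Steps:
u(x, p) = 2 + 20*p*x (u(x, p) = (20*x)*p + 2 = 20*p*x + 2 = 2 + 20*p*x)
(-237 + o(5))/(115 + u(3, -16)) = (-237 + 7)/(115 + (2 + 20*(-16)*3)) = -230/(115 + (2 - 960)) = -230/(115 - 958) = -230/(-843) = -230*(-1/843) = 230/843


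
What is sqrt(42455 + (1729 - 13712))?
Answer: 2*sqrt(7618) ≈ 174.56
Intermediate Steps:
sqrt(42455 + (1729 - 13712)) = sqrt(42455 - 11983) = sqrt(30472) = 2*sqrt(7618)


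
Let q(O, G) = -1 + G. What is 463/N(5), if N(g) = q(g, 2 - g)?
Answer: -463/4 ≈ -115.75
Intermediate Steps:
N(g) = 1 - g (N(g) = -1 + (2 - g) = 1 - g)
463/N(5) = 463/(1 - 1*5) = 463/(1 - 5) = 463/(-4) = 463*(-¼) = -463/4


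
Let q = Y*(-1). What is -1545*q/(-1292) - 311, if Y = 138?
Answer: -307511/646 ≈ -476.02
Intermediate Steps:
q = -138 (q = 138*(-1) = -138)
-1545*q/(-1292) - 311 = -(-213210)/(-1292) - 311 = -(-213210)*(-1)/1292 - 311 = -1545*69/646 - 311 = -106605/646 - 311 = -307511/646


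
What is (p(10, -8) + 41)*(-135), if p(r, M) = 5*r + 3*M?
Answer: -9045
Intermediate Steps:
p(r, M) = 3*M + 5*r
(p(10, -8) + 41)*(-135) = ((3*(-8) + 5*10) + 41)*(-135) = ((-24 + 50) + 41)*(-135) = (26 + 41)*(-135) = 67*(-135) = -9045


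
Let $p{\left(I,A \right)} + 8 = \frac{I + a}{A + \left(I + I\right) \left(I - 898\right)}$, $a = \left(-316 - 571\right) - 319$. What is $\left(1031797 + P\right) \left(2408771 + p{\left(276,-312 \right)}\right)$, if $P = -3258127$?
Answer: $- \frac{17064115650562955}{3182} \approx -5.3627 \cdot 10^{12}$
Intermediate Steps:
$a = -1206$ ($a = -887 - 319 = -1206$)
$p{\left(I,A \right)} = -8 + \frac{-1206 + I}{A + 2 I \left(-898 + I\right)}$ ($p{\left(I,A \right)} = -8 + \frac{I - 1206}{A + \left(I + I\right) \left(I - 898\right)} = -8 + \frac{-1206 + I}{A + 2 I \left(-898 + I\right)}$)
$\left(1031797 + P\right) \left(2408771 + p{\left(276,-312 \right)}\right) = \left(1031797 - 3258127\right) \left(2408771 + \frac{-1206 - 16 \cdot 276^{2} - -2496 + 14369 \cdot 276}{-312 - 495696 + 2 \cdot 276^{2}}\right) = - 2226330 \left(2408771 + \frac{-1206 - 1218816 + 2496 + 3965844}{-312 - 495696 + 2 \cdot 76176}\right) = - 2226330 \left(2408771 + \frac{-1206 - 1218816 + 2496 + 3965844}{-312 - 495696 + 152352}\right) = - 2226330 \left(2408771 + \frac{1}{-343656} \cdot 2748318\right) = - 2226330 \left(2408771 - \frac{458053}{57276}\right) = \left(-2226330\right) \frac{137964309743}{57276} = - \frac{17064115650562955}{3182}$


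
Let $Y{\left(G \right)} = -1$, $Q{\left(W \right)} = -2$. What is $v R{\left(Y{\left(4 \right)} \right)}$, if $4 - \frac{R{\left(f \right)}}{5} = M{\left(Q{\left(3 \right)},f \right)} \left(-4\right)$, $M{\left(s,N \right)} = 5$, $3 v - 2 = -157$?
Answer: $-6200$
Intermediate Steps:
$v = - \frac{155}{3}$ ($v = \frac{2}{3} + \frac{1}{3} \left(-157\right) = \frac{2}{3} - \frac{157}{3} = - \frac{155}{3} \approx -51.667$)
$R{\left(f \right)} = 120$ ($R{\left(f \right)} = 20 - 5 \cdot 5 \left(-4\right) = 20 - -100 = 20 + 100 = 120$)
$v R{\left(Y{\left(4 \right)} \right)} = \left(- \frac{155}{3}\right) 120 = -6200$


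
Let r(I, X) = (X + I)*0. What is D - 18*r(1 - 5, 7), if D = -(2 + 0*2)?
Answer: -2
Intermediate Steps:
D = -2 (D = -(2 + 0) = -1*2 = -2)
r(I, X) = 0 (r(I, X) = (I + X)*0 = 0)
D - 18*r(1 - 5, 7) = -2 - 18*0 = -2 + 0 = -2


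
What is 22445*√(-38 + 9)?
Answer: 22445*I*√29 ≈ 1.2087e+5*I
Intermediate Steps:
22445*√(-38 + 9) = 22445*√(-29) = 22445*(I*√29) = 22445*I*√29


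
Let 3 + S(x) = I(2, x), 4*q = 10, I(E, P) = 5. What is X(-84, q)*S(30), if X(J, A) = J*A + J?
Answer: -588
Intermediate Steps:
q = 5/2 (q = (¼)*10 = 5/2 ≈ 2.5000)
S(x) = 2 (S(x) = -3 + 5 = 2)
X(J, A) = J + A*J (X(J, A) = A*J + J = J + A*J)
X(-84, q)*S(30) = -84*(1 + 5/2)*2 = -84*7/2*2 = -294*2 = -588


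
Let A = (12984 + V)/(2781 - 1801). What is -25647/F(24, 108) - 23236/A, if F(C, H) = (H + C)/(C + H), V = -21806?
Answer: -101743277/4411 ≈ -23066.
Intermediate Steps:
F(C, H) = 1 (F(C, H) = (C + H)/(C + H) = 1)
A = -4411/490 (A = (12984 - 21806)/(2781 - 1801) = -8822/980 = -8822*1/980 = -4411/490 ≈ -9.0020)
-25647/F(24, 108) - 23236/A = -25647/1 - 23236/(-4411/490) = -25647*1 - 23236*(-490/4411) = -25647 + 11385640/4411 = -101743277/4411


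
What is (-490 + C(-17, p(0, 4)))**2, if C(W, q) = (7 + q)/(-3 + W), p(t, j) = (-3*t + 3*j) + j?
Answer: 96491329/400 ≈ 2.4123e+5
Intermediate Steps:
p(t, j) = -3*t + 4*j
C(W, q) = (7 + q)/(-3 + W)
(-490 + C(-17, p(0, 4)))**2 = (-490 + (7 + (-3*0 + 4*4))/(-3 - 17))**2 = (-490 + (7 + (0 + 16))/(-20))**2 = (-490 - (7 + 16)/20)**2 = (-490 - 1/20*23)**2 = (-490 - 23/20)**2 = (-9823/20)**2 = 96491329/400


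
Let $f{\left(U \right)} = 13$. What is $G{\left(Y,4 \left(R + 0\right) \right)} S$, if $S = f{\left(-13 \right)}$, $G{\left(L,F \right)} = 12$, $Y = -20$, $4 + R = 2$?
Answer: $156$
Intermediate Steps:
$R = -2$ ($R = -4 + 2 = -2$)
$S = 13$
$G{\left(Y,4 \left(R + 0\right) \right)} S = 12 \cdot 13 = 156$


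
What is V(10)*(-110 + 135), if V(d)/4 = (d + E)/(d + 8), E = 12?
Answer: 1100/9 ≈ 122.22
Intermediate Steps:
V(d) = 4*(12 + d)/(8 + d) (V(d) = 4*((d + 12)/(d + 8)) = 4*((12 + d)/(8 + d)) = 4*(12 + d)/(8 + d))
V(10)*(-110 + 135) = (4*(12 + 10)/(8 + 10))*(-110 + 135) = (4*22/18)*25 = (4*(1/18)*22)*25 = (44/9)*25 = 1100/9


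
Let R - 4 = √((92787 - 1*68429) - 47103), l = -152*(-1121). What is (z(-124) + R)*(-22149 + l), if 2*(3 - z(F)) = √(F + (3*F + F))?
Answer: 1037701 - 148243*I*√155 + 148243*I*√22745 ≈ 1.0377e+6 + 2.0512e+7*I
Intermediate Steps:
l = 170392
R = 4 + I*√22745 (R = 4 + √((92787 - 1*68429) - 47103) = 4 + √((92787 - 68429) - 47103) = 4 + √(24358 - 47103) = 4 + √(-22745) = 4 + I*√22745 ≈ 4.0 + 150.81*I)
z(F) = 3 - √5*√F/2 (z(F) = 3 - √(F + (3*F + F))/2 = 3 - √(F + 4*F)/2 = 3 - √5*√F/2)
(z(-124) + R)*(-22149 + l) = ((3 - √5*√(-124)/2) + (4 + I*√22745))*(-22149 + 170392) = ((3 - √5*2*I*√31/2) + (4 + I*√22745))*148243 = ((3 - I*√155) + (4 + I*√22745))*148243 = (7 + I*√22745 - I*√155)*148243 = 1037701 - 148243*I*√155 + 148243*I*√22745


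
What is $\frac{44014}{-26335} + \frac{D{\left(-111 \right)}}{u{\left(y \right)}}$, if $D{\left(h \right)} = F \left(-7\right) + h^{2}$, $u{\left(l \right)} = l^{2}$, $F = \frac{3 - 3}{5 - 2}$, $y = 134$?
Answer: $- \frac{465841849}{472871260} \approx -0.98513$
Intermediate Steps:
$F = 0$ ($F = \frac{0}{3} = 0 \cdot \frac{1}{3} = 0$)
$D{\left(h \right)} = h^{2}$ ($D{\left(h \right)} = 0 \left(-7\right) + h^{2} = 0 + h^{2} = h^{2}$)
$\frac{44014}{-26335} + \frac{D{\left(-111 \right)}}{u{\left(y \right)}} = \frac{44014}{-26335} + \frac{\left(-111\right)^{2}}{134^{2}} = 44014 \left(- \frac{1}{26335}\right) + \frac{12321}{17956} = - \frac{44014}{26335} + 12321 \cdot \frac{1}{17956} = - \frac{44014}{26335} + \frac{12321}{17956} = - \frac{465841849}{472871260}$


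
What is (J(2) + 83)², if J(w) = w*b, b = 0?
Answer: 6889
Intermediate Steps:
J(w) = 0 (J(w) = w*0 = 0)
(J(2) + 83)² = (0 + 83)² = 83² = 6889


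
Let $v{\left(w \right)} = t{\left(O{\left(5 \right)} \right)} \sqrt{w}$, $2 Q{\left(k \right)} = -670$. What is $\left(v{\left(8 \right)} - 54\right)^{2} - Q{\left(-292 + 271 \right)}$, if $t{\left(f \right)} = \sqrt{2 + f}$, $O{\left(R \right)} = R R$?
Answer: $3467 - 648 \sqrt{6} \approx 1879.7$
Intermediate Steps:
$O{\left(R \right)} = R^{2}$
$Q{\left(k \right)} = -335$ ($Q{\left(k \right)} = \frac{1}{2} \left(-670\right) = -335$)
$v{\left(w \right)} = 3 \sqrt{3} \sqrt{w}$ ($v{\left(w \right)} = \sqrt{2 + 5^{2}} \sqrt{w} = \sqrt{2 + 25} \sqrt{w} = \sqrt{27} \sqrt{w} = 3 \sqrt{3} \sqrt{w}$)
$\left(v{\left(8 \right)} - 54\right)^{2} - Q{\left(-292 + 271 \right)} = \left(3 \sqrt{3} \sqrt{8} - 54\right)^{2} - -335 = \left(3 \sqrt{3} \cdot 2 \sqrt{2} - 54\right)^{2} + 335 = \left(6 \sqrt{6} - 54\right)^{2} + 335 = \left(-54 + 6 \sqrt{6}\right)^{2} + 335 = 335 + \left(-54 + 6 \sqrt{6}\right)^{2}$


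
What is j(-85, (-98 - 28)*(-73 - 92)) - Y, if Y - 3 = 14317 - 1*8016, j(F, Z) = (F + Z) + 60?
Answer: 14461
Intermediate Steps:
j(F, Z) = 60 + F + Z
Y = 6304 (Y = 3 + (14317 - 1*8016) = 3 + (14317 - 8016) = 3 + 6301 = 6304)
j(-85, (-98 - 28)*(-73 - 92)) - Y = (60 - 85 + (-98 - 28)*(-73 - 92)) - 1*6304 = (60 - 85 - 126*(-165)) - 6304 = (60 - 85 + 20790) - 6304 = 20765 - 6304 = 14461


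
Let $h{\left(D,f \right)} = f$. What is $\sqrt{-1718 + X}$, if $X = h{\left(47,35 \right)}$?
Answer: $3 i \sqrt{187} \approx 41.024 i$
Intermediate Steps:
$X = 35$
$\sqrt{-1718 + X} = \sqrt{-1718 + 35} = \sqrt{-1683} = 3 i \sqrt{187}$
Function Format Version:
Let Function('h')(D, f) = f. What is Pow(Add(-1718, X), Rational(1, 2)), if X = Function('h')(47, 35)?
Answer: Mul(3, I, Pow(187, Rational(1, 2))) ≈ Mul(41.024, I)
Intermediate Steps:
X = 35
Pow(Add(-1718, X), Rational(1, 2)) = Pow(Add(-1718, 35), Rational(1, 2)) = Pow(-1683, Rational(1, 2)) = Mul(3, I, Pow(187, Rational(1, 2)))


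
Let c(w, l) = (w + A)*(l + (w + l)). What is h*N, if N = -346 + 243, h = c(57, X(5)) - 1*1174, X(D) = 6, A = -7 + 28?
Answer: -433424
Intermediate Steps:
A = 21
c(w, l) = (21 + w)*(w + 2*l) (c(w, l) = (w + 21)*(l + (w + l)) = (21 + w)*(l + (l + w)) = (21 + w)*(w + 2*l))
h = 4208 (h = (57² + 21*57 + 42*6 + 2*6*57) - 1*1174 = (3249 + 1197 + 252 + 684) - 1174 = 5382 - 1174 = 4208)
N = -103
h*N = 4208*(-103) = -433424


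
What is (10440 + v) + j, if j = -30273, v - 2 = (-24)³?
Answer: -33655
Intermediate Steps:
v = -13822 (v = 2 + (-24)³ = 2 - 13824 = -13822)
(10440 + v) + j = (10440 - 13822) - 30273 = -3382 - 30273 = -33655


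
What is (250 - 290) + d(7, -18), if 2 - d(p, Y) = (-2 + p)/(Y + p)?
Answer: -413/11 ≈ -37.545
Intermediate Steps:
d(p, Y) = 2 - (-2 + p)/(Y + p)
(250 - 290) + d(7, -18) = (250 - 290) + (2 + 7 + 2*(-18))/(-18 + 7) = -40 + (2 + 7 - 36)/(-11) = -40 - 1/11*(-27) = -40 + 27/11 = -413/11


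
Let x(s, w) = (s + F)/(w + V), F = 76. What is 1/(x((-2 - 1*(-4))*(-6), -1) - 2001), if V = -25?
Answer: -13/26045 ≈ -0.00049914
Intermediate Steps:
x(s, w) = (76 + s)/(-25 + w) (x(s, w) = (s + 76)/(w - 25) = (76 + s)/(-25 + w))
1/(x((-2 - 1*(-4))*(-6), -1) - 2001) = 1/((76 + (-2 - 1*(-4))*(-6))/(-25 - 1) - 2001) = 1/((76 + (-2 + 4)*(-6))/(-26) - 2001) = 1/(-(76 + 2*(-6))/26 - 2001) = 1/(-(76 - 12)/26 - 2001) = 1/(-1/26*64 - 2001) = 1/(-32/13 - 2001) = 1/(-26045/13) = -13/26045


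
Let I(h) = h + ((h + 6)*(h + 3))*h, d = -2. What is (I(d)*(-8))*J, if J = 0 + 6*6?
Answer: 2880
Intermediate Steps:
I(h) = h + h*(3 + h)*(6 + h) (I(h) = h + ((6 + h)*(3 + h))*h = h + ((3 + h)*(6 + h))*h = h + h*(3 + h)*(6 + h))
J = 36 (J = 0 + 36 = 36)
(I(d)*(-8))*J = (-2*(19 + (-2)**2 + 9*(-2))*(-8))*36 = (-2*(19 + 4 - 18)*(-8))*36 = (-2*5*(-8))*36 = -10*(-8)*36 = 80*36 = 2880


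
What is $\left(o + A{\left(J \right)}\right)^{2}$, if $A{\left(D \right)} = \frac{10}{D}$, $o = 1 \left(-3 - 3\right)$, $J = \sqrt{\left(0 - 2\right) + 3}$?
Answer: $16$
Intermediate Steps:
$J = 1$ ($J = \sqrt{\left(0 - 2\right) + 3} = \sqrt{-2 + 3} = \sqrt{1} = 1$)
$o = -6$ ($o = 1 \left(-6\right) = -6$)
$\left(o + A{\left(J \right)}\right)^{2} = \left(-6 + \frac{10}{1}\right)^{2} = \left(-6 + 10 \cdot 1\right)^{2} = \left(-6 + 10\right)^{2} = 4^{2} = 16$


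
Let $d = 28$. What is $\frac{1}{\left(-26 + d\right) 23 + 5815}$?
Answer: $\frac{1}{5861} \approx 0.00017062$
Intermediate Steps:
$\frac{1}{\left(-26 + d\right) 23 + 5815} = \frac{1}{\left(-26 + 28\right) 23 + 5815} = \frac{1}{2 \cdot 23 + 5815} = \frac{1}{46 + 5815} = \frac{1}{5861}$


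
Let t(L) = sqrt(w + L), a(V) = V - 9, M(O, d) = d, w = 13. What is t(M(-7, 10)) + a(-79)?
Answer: -88 + sqrt(23) ≈ -83.204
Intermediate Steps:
a(V) = -9 + V
t(L) = sqrt(13 + L)
t(M(-7, 10)) + a(-79) = sqrt(13 + 10) + (-9 - 79) = sqrt(23) - 88 = -88 + sqrt(23)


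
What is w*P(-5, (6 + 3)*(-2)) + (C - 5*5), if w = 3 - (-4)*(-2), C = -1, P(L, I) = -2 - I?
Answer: -106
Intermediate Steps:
w = -5 (w = 3 - 1*8 = 3 - 8 = -5)
w*P(-5, (6 + 3)*(-2)) + (C - 5*5) = -5*(-2 - (6 + 3)*(-2)) + (-1 - 5*5) = -5*(-2 - 9*(-2)) + (-1 - 25) = -5*(-2 - 1*(-18)) - 26 = -5*(-2 + 18) - 26 = -5*16 - 26 = -80 - 26 = -106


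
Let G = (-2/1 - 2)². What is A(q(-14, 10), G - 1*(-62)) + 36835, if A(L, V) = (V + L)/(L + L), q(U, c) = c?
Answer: 184197/5 ≈ 36839.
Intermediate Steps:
G = 16 (G = (-2*1 - 2)² = (-2 - 2)² = (-4)² = 16)
A(L, V) = (L + V)/(2*L) (A(L, V) = (L + V)/((2*L)) = (L + V)*(1/(2*L)) = (L + V)/(2*L))
A(q(-14, 10), G - 1*(-62)) + 36835 = (½)*(10 + (16 - 1*(-62)))/10 + 36835 = (½)*(⅒)*(10 + (16 + 62)) + 36835 = (½)*(⅒)*(10 + 78) + 36835 = (½)*(⅒)*88 + 36835 = 22/5 + 36835 = 184197/5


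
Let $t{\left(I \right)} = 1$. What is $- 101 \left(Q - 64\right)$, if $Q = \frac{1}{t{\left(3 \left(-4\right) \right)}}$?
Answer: $6363$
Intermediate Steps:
$Q = 1$ ($Q = 1^{-1} = 1$)
$- 101 \left(Q - 64\right) = - 101 \left(1 - 64\right) = \left(-101\right) \left(-63\right) = 6363$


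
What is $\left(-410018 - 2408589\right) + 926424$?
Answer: $-1892183$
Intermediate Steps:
$\left(-410018 - 2408589\right) + 926424 = -2818607 + 926424 = -1892183$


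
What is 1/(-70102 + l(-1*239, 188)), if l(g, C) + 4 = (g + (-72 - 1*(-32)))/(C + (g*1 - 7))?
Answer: -58/4065869 ≈ -1.4265e-5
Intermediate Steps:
l(g, C) = -4 + (-40 + g)/(-7 + C + g) (l(g, C) = -4 + (g + (-72 - 1*(-32)))/(C + (g*1 - 7)) = -4 + (g + (-72 + 32))/(C + (g - 7)) = -4 + (g - 40)/(C + (-7 + g)) = -4 + (-40 + g)/(-7 + C + g))
1/(-70102 + l(-1*239, 188)) = 1/(-70102 + (-12 - 4*188 - (-3)*239)/(-7 + 188 - 1*239)) = 1/(-70102 + (-12 - 752 - 3*(-239))/(-7 + 188 - 239)) = 1/(-70102 + (-12 - 752 + 717)/(-58)) = 1/(-70102 - 1/58*(-47)) = 1/(-70102 + 47/58) = 1/(-4065869/58) = -58/4065869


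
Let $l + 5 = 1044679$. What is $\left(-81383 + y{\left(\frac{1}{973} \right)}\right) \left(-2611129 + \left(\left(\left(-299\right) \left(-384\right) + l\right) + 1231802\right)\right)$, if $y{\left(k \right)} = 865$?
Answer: $17700835566$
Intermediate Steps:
$l = 1044674$ ($l = -5 + 1044679 = 1044674$)
$\left(-81383 + y{\left(\frac{1}{973} \right)}\right) \left(-2611129 + \left(\left(\left(-299\right) \left(-384\right) + l\right) + 1231802\right)\right) = \left(-81383 + 865\right) \left(-2611129 + \left(\left(\left(-299\right) \left(-384\right) + 1044674\right) + 1231802\right)\right) = - 80518 \left(-2611129 + \left(\left(114816 + 1044674\right) + 1231802\right)\right) = - 80518 \left(-2611129 + \left(1159490 + 1231802\right)\right) = - 80518 \left(-2611129 + 2391292\right) = \left(-80518\right) \left(-219837\right) = 17700835566$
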